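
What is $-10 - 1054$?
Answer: $-1064$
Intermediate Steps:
$-10 - 1054 = -1064$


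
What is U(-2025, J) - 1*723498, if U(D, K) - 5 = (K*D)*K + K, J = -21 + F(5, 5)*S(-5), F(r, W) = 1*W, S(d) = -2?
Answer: -2669549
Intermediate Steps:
F(r, W) = W
J = -31 (J = -21 + 5*(-2) = -21 - 10 = -31)
U(D, K) = 5 + K + D*K**2 (U(D, K) = 5 + ((K*D)*K + K) = 5 + ((D*K)*K + K) = 5 + (D*K**2 + K) = 5 + (K + D*K**2) = 5 + K + D*K**2)
U(-2025, J) - 1*723498 = (5 - 31 - 2025*(-31)**2) - 1*723498 = (5 - 31 - 2025*961) - 723498 = (5 - 31 - 1946025) - 723498 = -1946051 - 723498 = -2669549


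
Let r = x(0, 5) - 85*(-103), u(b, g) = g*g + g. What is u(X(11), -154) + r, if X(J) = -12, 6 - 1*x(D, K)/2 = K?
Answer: 32319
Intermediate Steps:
x(D, K) = 12 - 2*K
u(b, g) = g + g² (u(b, g) = g² + g = g + g²)
r = 8757 (r = (12 - 2*5) - 85*(-103) = (12 - 10) + 8755 = 2 + 8755 = 8757)
u(X(11), -154) + r = -154*(1 - 154) + 8757 = -154*(-153) + 8757 = 23562 + 8757 = 32319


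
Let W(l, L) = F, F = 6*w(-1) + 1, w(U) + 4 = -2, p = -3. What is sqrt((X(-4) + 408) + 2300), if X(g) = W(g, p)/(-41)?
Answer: sqrt(4553583)/41 ≈ 52.047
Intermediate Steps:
w(U) = -6 (w(U) = -4 - 2 = -6)
F = -35 (F = 6*(-6) + 1 = -36 + 1 = -35)
W(l, L) = -35
X(g) = 35/41 (X(g) = -35/(-41) = -35*(-1/41) = 35/41)
sqrt((X(-4) + 408) + 2300) = sqrt((35/41 + 408) + 2300) = sqrt(16763/41 + 2300) = sqrt(111063/41) = sqrt(4553583)/41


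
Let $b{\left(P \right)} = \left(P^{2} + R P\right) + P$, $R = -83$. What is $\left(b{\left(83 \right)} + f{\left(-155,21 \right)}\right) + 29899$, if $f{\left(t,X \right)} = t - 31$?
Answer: $29796$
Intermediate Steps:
$b{\left(P \right)} = P^{2} - 82 P$ ($b{\left(P \right)} = \left(P^{2} - 83 P\right) + P = P^{2} - 82 P$)
$f{\left(t,X \right)} = -31 + t$
$\left(b{\left(83 \right)} + f{\left(-155,21 \right)}\right) + 29899 = \left(83 \left(-82 + 83\right) - 186\right) + 29899 = \left(83 \cdot 1 - 186\right) + 29899 = \left(83 - 186\right) + 29899 = -103 + 29899 = 29796$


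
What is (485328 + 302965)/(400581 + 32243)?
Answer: 788293/432824 ≈ 1.8213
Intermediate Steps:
(485328 + 302965)/(400581 + 32243) = 788293/432824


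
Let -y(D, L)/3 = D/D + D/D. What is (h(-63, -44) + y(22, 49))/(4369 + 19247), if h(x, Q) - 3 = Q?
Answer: -47/23616 ≈ -0.0019902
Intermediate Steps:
h(x, Q) = 3 + Q
y(D, L) = -6 (y(D, L) = -3*(D/D + D/D) = -3*(1 + 1) = -3*2 = -6)
(h(-63, -44) + y(22, 49))/(4369 + 19247) = ((3 - 44) - 6)/(4369 + 19247) = (-41 - 6)/23616 = -47*1/23616 = -47/23616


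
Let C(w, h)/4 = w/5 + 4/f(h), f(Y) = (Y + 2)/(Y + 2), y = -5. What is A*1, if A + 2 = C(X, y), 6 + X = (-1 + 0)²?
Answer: 10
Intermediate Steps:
X = -5 (X = -6 + (-1 + 0)² = -6 + (-1)² = -6 + 1 = -5)
f(Y) = 1 (f(Y) = (2 + Y)/(2 + Y) = 1)
C(w, h) = 16 + 4*w/5 (C(w, h) = 4*(w/5 + 4/1) = 4*(w*(⅕) + 4*1) = 4*(w/5 + 4) = 4*(4 + w/5) = 16 + 4*w/5)
A = 10 (A = -2 + (16 + (⅘)*(-5)) = -2 + (16 - 4) = -2 + 12 = 10)
A*1 = 10*1 = 10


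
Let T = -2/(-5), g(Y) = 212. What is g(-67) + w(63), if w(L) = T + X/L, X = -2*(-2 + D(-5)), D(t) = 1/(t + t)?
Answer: 3187/15 ≈ 212.47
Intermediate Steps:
D(t) = 1/(2*t)
X = 21/5 (X = -2*(-2 + (1/2)/(-5)) = -2*(-2 + (1/2)*(-1/5)) = -2*(-2 - 1/10) = -2*(-21/10) = 21/5 ≈ 4.2000)
T = 2/5 (T = -2*(-1/5) = 2/5 ≈ 0.40000)
w(L) = 2/5 + 21/(5*L)
g(-67) + w(63) = 212 + (1/5)*(21 + 2*63)/63 = 212 + (1/5)*(1/63)*(21 + 126) = 212 + (1/5)*(1/63)*147 = 212 + 7/15 = 3187/15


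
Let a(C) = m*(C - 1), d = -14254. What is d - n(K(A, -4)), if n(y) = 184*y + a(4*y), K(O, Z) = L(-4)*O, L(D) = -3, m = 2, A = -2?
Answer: -15404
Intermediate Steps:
K(O, Z) = -3*O
a(C) = -2 + 2*C (a(C) = 2*(C - 1) = 2*(-1 + C) = -2 + 2*C)
n(y) = -2 + 192*y (n(y) = 184*y + (-2 + 2*(4*y)) = 184*y + (-2 + 8*y) = -2 + 192*y)
d - n(K(A, -4)) = -14254 - (-2 + 192*(-3*(-2))) = -14254 - (-2 + 192*6) = -14254 - (-2 + 1152) = -14254 - 1*1150 = -14254 - 1150 = -15404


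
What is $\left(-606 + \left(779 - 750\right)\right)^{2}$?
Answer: $332929$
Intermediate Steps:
$\left(-606 + \left(779 - 750\right)\right)^{2} = \left(-606 + 29\right)^{2} = \left(-577\right)^{2} = 332929$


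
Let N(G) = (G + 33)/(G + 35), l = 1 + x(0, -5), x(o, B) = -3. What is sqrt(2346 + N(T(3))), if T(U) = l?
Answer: sqrt(2555817)/33 ≈ 48.445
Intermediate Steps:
l = -2 (l = 1 - 3 = -2)
T(U) = -2
N(G) = (33 + G)/(35 + G)
sqrt(2346 + N(T(3))) = sqrt(2346 + (33 - 2)/(35 - 2)) = sqrt(2346 + 31/33) = sqrt(77449/33) = sqrt(2555817)/33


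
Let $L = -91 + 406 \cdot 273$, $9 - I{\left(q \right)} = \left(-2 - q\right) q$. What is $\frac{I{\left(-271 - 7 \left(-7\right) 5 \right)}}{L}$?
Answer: $\frac{633}{110747} \approx 0.0057157$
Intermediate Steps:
$I{\left(q \right)} = 9 - q \left(-2 - q\right)$ ($I{\left(q \right)} = 9 - \left(-2 - q\right) q = 9 - q \left(-2 - q\right)$)
$L = 110747$ ($L = -91 + 110838 = 110747$)
$\frac{I{\left(-271 - 7 \left(-7\right) 5 \right)}}{L} = \frac{9 + \left(-271 - 7 \left(-7\right) 5\right)^{2} + 2 \left(-271 - 7 \left(-7\right) 5\right)}{110747} = \left(9 + \left(-271 - \left(-49\right) 5\right)^{2} + 2 \left(-271 - \left(-49\right) 5\right)\right) \frac{1}{110747} = \left(9 + \left(-271 - -245\right)^{2} + 2 \left(-271 - -245\right)\right) \frac{1}{110747} = \left(9 + \left(-271 + 245\right)^{2} + 2 \left(-271 + 245\right)\right) \frac{1}{110747} = \left(9 + \left(-26\right)^{2} + 2 \left(-26\right)\right) \frac{1}{110747} = \left(9 + 676 - 52\right) \frac{1}{110747} = 633 \cdot \frac{1}{110747} = \frac{633}{110747}$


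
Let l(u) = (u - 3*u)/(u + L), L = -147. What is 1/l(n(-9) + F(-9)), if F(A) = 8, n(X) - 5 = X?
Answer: 143/8 ≈ 17.875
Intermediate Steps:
n(X) = 5 + X
l(u) = -2*u/(-147 + u) (l(u) = (u - 3*u)/(u - 147) = (-2*u)/(-147 + u) = -2*u/(-147 + u))
1/l(n(-9) + F(-9)) = 1/(-2*((5 - 9) + 8)/(-147 + ((5 - 9) + 8))) = 1/(-2*(-4 + 8)/(-147 + (-4 + 8))) = 1/(-2*4/(-147 + 4)) = 1/(-2*4/(-143)) = 1/(-2*4*(-1/143)) = 1/(8/143) = 143/8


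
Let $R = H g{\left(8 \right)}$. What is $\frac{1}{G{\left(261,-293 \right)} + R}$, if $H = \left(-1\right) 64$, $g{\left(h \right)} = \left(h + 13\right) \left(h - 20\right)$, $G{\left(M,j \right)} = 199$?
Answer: $\frac{1}{16327} \approx 6.1248 \cdot 10^{-5}$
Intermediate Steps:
$g{\left(h \right)} = \left(-20 + h\right) \left(13 + h\right)$ ($g{\left(h \right)} = \left(13 + h\right) \left(-20 + h\right) = \left(-20 + h\right) \left(13 + h\right)$)
$H = -64$
$R = 16128$ ($R = - 64 \left(-260 + 8^{2} - 56\right) = - 64 \left(-260 + 64 - 56\right) = \left(-64\right) \left(-252\right) = 16128$)
$\frac{1}{G{\left(261,-293 \right)} + R} = \frac{1}{199 + 16128} = \frac{1}{16327}$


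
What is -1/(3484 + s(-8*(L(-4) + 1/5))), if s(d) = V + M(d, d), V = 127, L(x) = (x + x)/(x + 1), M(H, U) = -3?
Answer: -1/3608 ≈ -0.00027716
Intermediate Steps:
L(x) = 2*x/(1 + x) (L(x) = (2*x)/(1 + x) = 2*x/(1 + x))
s(d) = 124 (s(d) = 127 - 3 = 124)
-1/(3484 + s(-8*(L(-4) + 1/5))) = -1/(3484 + 124) = -1/3608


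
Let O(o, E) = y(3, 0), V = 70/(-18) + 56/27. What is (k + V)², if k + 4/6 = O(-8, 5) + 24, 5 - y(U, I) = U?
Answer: 403225/729 ≈ 553.12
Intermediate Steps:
y(U, I) = 5 - U
V = -49/27 (V = 70*(-1/18) + 56*(1/27) = -35/9 + 56/27 = -49/27 ≈ -1.8148)
O(o, E) = 2 (O(o, E) = 5 - 1*3 = 5 - 3 = 2)
k = 76/3 (k = -⅔ + (2 + 24) = -⅔ + 26 = 76/3 ≈ 25.333)
(k + V)² = (76/3 - 49/27)² = (635/27)² = 403225/729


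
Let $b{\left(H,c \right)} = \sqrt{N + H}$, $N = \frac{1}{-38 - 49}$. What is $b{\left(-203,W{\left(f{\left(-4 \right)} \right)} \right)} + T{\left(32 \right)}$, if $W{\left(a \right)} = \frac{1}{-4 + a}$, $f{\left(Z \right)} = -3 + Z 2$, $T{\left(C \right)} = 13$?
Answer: $13 + \frac{i \sqrt{1536594}}{87} \approx 13.0 + 14.248 i$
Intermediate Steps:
$f{\left(Z \right)} = -3 + 2 Z$
$N = - \frac{1}{87}$ ($N = \frac{1}{-87} = - \frac{1}{87} \approx -0.011494$)
$b{\left(H,c \right)} = \sqrt{- \frac{1}{87} + H}$
$b{\left(-203,W{\left(f{\left(-4 \right)} \right)} \right)} + T{\left(32 \right)} = \frac{\sqrt{-87 + 7569 \left(-203\right)}}{87} + 13 = \frac{\sqrt{-87 - 1536507}}{87} + 13 = \frac{\sqrt{-1536594}}{87} + 13 = \frac{i \sqrt{1536594}}{87} + 13 = 13 + \frac{i \sqrt{1536594}}{87}$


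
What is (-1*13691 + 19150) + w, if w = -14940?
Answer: -9481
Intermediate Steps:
(-1*13691 + 19150) + w = (-1*13691 + 19150) - 14940 = (-13691 + 19150) - 14940 = 5459 - 14940 = -9481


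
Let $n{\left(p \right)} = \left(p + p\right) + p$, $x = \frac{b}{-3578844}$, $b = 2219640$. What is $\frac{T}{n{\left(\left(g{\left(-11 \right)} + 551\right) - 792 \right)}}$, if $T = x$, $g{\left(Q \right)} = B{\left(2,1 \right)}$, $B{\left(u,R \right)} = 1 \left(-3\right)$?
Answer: $\frac{92485}{109154742} \approx 0.00084728$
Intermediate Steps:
$B{\left(u,R \right)} = -3$
$g{\left(Q \right)} = -3$
$x = - \frac{184970}{298237}$ ($x = \frac{2219640}{-3578844} = 2219640 \left(- \frac{1}{3578844}\right) = - \frac{184970}{298237} \approx -0.62021$)
$n{\left(p \right)} = 3 p$ ($n{\left(p \right)} = 2 p + p = 3 p$)
$T = - \frac{184970}{298237} \approx -0.62021$
$\frac{T}{n{\left(\left(g{\left(-11 \right)} + 551\right) - 792 \right)}} = - \frac{184970}{298237 \cdot 3 \left(\left(-3 + 551\right) - 792\right)} = - \frac{184970}{298237 \cdot 3 \left(548 - 792\right)} = - \frac{184970}{298237 \cdot 3 \left(-244\right)} = - \frac{184970}{298237 \left(-732\right)} = \left(- \frac{184970}{298237}\right) \left(- \frac{1}{732}\right) = \frac{92485}{109154742}$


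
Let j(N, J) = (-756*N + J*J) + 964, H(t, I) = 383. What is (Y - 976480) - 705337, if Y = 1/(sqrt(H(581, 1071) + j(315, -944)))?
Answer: -1681817 + sqrt(654343)/654343 ≈ -1.6818e+6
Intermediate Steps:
j(N, J) = 964 + J**2 - 756*N (j(N, J) = (-756*N + J**2) + 964 = (J**2 - 756*N) + 964 = 964 + J**2 - 756*N)
Y = sqrt(654343)/654343 (Y = 1/(sqrt(383 + (964 + (-944)**2 - 756*315))) = 1/(sqrt(383 + (964 + 891136 - 238140))) = 1/(sqrt(383 + 653960)) = 1/(sqrt(654343)) = sqrt(654343)/654343 ≈ 0.0012362)
(Y - 976480) - 705337 = (sqrt(654343)/654343 - 976480) - 705337 = (-976480 + sqrt(654343)/654343) - 705337 = -1681817 + sqrt(654343)/654343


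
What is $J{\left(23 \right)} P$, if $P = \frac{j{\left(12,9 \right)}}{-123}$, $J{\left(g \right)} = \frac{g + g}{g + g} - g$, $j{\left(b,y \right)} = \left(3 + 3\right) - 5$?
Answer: $\frac{22}{123} \approx 0.17886$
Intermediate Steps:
$j{\left(b,y \right)} = 1$ ($j{\left(b,y \right)} = 6 - 5 = 1$)
$J{\left(g \right)} = 1 - g$ ($J{\left(g \right)} = \frac{2 g}{2 g} - g = 2 g \frac{1}{2 g} - g = 1 - g$)
$P = - \frac{1}{123}$ ($P = 1 \frac{1}{-123} = 1 \left(- \frac{1}{123}\right) = - \frac{1}{123} \approx -0.0081301$)
$J{\left(23 \right)} P = \left(1 - 23\right) \left(- \frac{1}{123}\right) = \left(-22\right) \left(- \frac{1}{123}\right) = \frac{22}{123}$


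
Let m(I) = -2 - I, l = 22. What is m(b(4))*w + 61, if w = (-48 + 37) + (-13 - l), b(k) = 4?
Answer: 337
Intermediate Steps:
w = -46 (w = (-48 + 37) + (-13 - 1*22) = -11 + (-13 - 22) = -11 - 35 = -46)
m(b(4))*w + 61 = (-2 - 1*4)*(-46) + 61 = (-2 - 4)*(-46) + 61 = -6*(-46) + 61 = 276 + 61 = 337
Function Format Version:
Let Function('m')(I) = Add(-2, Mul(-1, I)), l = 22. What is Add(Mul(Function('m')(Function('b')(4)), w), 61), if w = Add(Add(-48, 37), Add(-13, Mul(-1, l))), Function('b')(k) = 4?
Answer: 337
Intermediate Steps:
w = -46 (w = Add(Add(-48, 37), Add(-13, Mul(-1, 22))) = Add(-11, Add(-13, -22)) = Add(-11, -35) = -46)
Add(Mul(Function('m')(Function('b')(4)), w), 61) = Add(Mul(Add(-2, Mul(-1, 4)), -46), 61) = Add(Mul(Add(-2, -4), -46), 61) = Add(Mul(-6, -46), 61) = Add(276, 61) = 337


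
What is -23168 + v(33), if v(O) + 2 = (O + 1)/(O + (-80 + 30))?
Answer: -23172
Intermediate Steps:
v(O) = -2 + (1 + O)/(-50 + O) (v(O) = -2 + (O + 1)/(O + (-80 + 30)) = -2 + (1 + O)/(O - 50) = -2 + (1 + O)/(-50 + O))
-23168 + v(33) = -23168 + (101 - 1*33)/(-50 + 33) = -23168 + (101 - 33)/(-17) = -23168 - 1/17*68 = -23168 - 4 = -23172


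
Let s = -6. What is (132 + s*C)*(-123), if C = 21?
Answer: -738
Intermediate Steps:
(132 + s*C)*(-123) = (132 - 6*21)*(-123) = (132 - 126)*(-123) = 6*(-123) = -738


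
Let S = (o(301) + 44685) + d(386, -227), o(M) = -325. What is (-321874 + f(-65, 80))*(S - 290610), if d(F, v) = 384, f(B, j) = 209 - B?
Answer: 79070505600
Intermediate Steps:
S = 44744 (S = (-325 + 44685) + 384 = 44360 + 384 = 44744)
(-321874 + f(-65, 80))*(S - 290610) = (-321874 + (209 - 1*(-65)))*(44744 - 290610) = (-321874 + (209 + 65))*(-245866) = (-321874 + 274)*(-245866) = -321600*(-245866) = 79070505600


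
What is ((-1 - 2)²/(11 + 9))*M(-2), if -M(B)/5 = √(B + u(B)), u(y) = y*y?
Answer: -9*√2/4 ≈ -3.1820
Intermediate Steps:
u(y) = y²
M(B) = -5*√(B + B²)
((-1 - 2)²/(11 + 9))*M(-2) = ((-1 - 2)²/(11 + 9))*(-5*√2) = ((-3)²/20)*(-5*√2) = ((1/20)*9)*(-5*√2) = 9*(-5*√2)/20 = -9*√2/4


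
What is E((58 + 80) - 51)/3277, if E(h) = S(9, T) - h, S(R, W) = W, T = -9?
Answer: -96/3277 ≈ -0.029295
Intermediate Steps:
E(h) = -9 - h
E((58 + 80) - 51)/3277 = (-9 - ((58 + 80) - 51))/3277 = (-9 - (138 - 51))*(1/3277) = (-9 - 1*87)*(1/3277) = (-9 - 87)*(1/3277) = -96*1/3277 = -96/3277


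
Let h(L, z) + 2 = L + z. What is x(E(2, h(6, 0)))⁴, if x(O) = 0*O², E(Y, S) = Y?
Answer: 0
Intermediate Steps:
h(L, z) = -2 + L + z (h(L, z) = -2 + (L + z) = -2 + L + z)
x(O) = 0
x(E(2, h(6, 0)))⁴ = 0⁴ = 0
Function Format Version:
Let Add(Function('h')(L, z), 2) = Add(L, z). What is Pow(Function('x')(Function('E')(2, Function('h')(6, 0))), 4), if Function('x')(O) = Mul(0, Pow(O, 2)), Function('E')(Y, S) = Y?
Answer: 0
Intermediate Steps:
Function('h')(L, z) = Add(-2, L, z) (Function('h')(L, z) = Add(-2, Add(L, z)) = Add(-2, L, z))
Function('x')(O) = 0
Pow(Function('x')(Function('E')(2, Function('h')(6, 0))), 4) = Pow(0, 4) = 0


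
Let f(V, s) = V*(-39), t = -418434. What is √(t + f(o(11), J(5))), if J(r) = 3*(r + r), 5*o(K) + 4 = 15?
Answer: 3*I*√1162555/5 ≈ 646.93*I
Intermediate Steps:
o(K) = 11/5 (o(K) = -⅘ + (⅕)*15 = -⅘ + 3 = 11/5)
J(r) = 6*r (J(r) = 3*(2*r) = 6*r)
f(V, s) = -39*V
√(t + f(o(11), J(5))) = √(-418434 - 39*11/5) = √(-418434 - 429/5) = √(-2092599/5) = 3*I*√1162555/5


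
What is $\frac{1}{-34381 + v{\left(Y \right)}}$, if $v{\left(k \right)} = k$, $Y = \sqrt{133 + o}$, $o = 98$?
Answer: $- \frac{34381}{1182052930} - \frac{\sqrt{231}}{1182052930} \approx -2.9099 \cdot 10^{-5}$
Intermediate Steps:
$Y = \sqrt{231}$ ($Y = \sqrt{133 + 98} = \sqrt{231} \approx 15.199$)
$\frac{1}{-34381 + v{\left(Y \right)}} = \frac{1}{-34381 + \sqrt{231}}$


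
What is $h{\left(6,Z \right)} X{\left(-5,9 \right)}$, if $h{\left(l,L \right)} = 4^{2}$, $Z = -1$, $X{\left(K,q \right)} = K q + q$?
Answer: $-576$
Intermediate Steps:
$X{\left(K,q \right)} = q + K q$
$h{\left(l,L \right)} = 16$
$h{\left(6,Z \right)} X{\left(-5,9 \right)} = 16 \cdot 9 \left(1 - 5\right) = 16 \cdot 9 \left(-4\right) = 16 \left(-36\right) = -576$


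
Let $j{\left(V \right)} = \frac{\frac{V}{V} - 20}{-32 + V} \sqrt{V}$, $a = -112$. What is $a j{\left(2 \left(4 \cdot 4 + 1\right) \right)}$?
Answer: $1064 \sqrt{34} \approx 6204.1$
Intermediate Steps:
$j{\left(V \right)} = - \frac{19 \sqrt{V}}{-32 + V}$ ($j{\left(V \right)} = \frac{1 - 20}{-32 + V} \sqrt{V} = - \frac{19}{-32 + V} \sqrt{V} = - \frac{19 \sqrt{V}}{-32 + V}$)
$a j{\left(2 \left(4 \cdot 4 + 1\right) \right)} = - 112 \left(- \frac{19 \sqrt{2 \left(4 \cdot 4 + 1\right)}}{-32 + 2 \left(4 \cdot 4 + 1\right)}\right) = - 112 \left(- \frac{19 \sqrt{2 \left(16 + 1\right)}}{-32 + 2 \left(16 + 1\right)}\right) = - 112 \left(- \frac{19 \sqrt{2 \cdot 17}}{-32 + 2 \cdot 17}\right) = - 112 \left(- \frac{19 \sqrt{34}}{-32 + 34}\right) = - 112 \left(- \frac{19 \sqrt{34}}{2}\right) = 1064 \sqrt{34}$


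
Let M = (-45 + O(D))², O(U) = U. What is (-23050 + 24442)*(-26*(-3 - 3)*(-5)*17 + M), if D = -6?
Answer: -14837328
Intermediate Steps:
M = 2601 (M = (-45 - 6)² = (-51)² = 2601)
(-23050 + 24442)*(-26*(-3 - 3)*(-5)*17 + M) = (-23050 + 24442)*(-26*(-3 - 3)*(-5)*17 + 2601) = 1392*(-(-156)*(-5)*17 + 2601) = 1392*(-26*30*17 + 2601) = 1392*(-780*17 + 2601) = 1392*(-13260 + 2601) = 1392*(-10659) = -14837328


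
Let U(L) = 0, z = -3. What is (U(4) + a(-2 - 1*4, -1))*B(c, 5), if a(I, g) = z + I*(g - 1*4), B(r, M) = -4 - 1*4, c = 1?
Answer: -216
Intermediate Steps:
B(r, M) = -8 (B(r, M) = -4 - 4 = -8)
a(I, g) = -3 + I*(-4 + g) (a(I, g) = -3 + I*(g - 1*4) = -3 + I*(g - 4) = -3 + I*(-4 + g))
(U(4) + a(-2 - 1*4, -1))*B(c, 5) = (0 + (-3 - 4*(-2 - 1*4) + (-2 - 1*4)*(-1)))*(-8) = (0 + (-3 - 4*(-2 - 4) + (-2 - 4)*(-1)))*(-8) = (0 + (-3 - 4*(-6) - 6*(-1)))*(-8) = (0 + (-3 + 24 + 6))*(-8) = (0 + 27)*(-8) = 27*(-8) = -216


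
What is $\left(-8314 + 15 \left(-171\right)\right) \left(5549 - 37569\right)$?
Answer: $348345580$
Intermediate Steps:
$\left(-8314 + 15 \left(-171\right)\right) \left(5549 - 37569\right) = \left(-8314 - 2565\right) \left(-32020\right) = \left(-10879\right) \left(-32020\right) = 348345580$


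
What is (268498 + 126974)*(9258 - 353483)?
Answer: -136131349200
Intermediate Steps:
(268498 + 126974)*(9258 - 353483) = 395472*(-344225) = -136131349200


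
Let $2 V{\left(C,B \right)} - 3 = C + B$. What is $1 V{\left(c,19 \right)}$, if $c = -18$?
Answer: $2$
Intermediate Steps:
$V{\left(C,B \right)} = \frac{3}{2} + \frac{B}{2} + \frac{C}{2}$ ($V{\left(C,B \right)} = \frac{3}{2} + \frac{C + B}{2} = \frac{3}{2} + \frac{B + C}{2} = \frac{3}{2} + \left(\frac{B}{2} + \frac{C}{2}\right) = \frac{3}{2} + \frac{B}{2} + \frac{C}{2}$)
$1 V{\left(c,19 \right)} = 1 \left(\frac{3}{2} + \frac{1}{2} \cdot 19 + \frac{1}{2} \left(-18\right)\right) = 1 \left(\frac{3}{2} + \frac{19}{2} - 9\right) = 1 \cdot 2 = 2$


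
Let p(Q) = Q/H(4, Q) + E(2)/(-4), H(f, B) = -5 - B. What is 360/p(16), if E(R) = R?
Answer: -15120/53 ≈ -285.28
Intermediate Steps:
p(Q) = -1/2 + Q/(-5 - Q) (p(Q) = Q/(-5 - Q) + 2/(-4) = Q/(-5 - Q) + 2*(-1/4) = Q/(-5 - Q) - 1/2 = -1/2 + Q/(-5 - Q))
360/p(16) = 360/(((-5 - 3*16)/(2*(5 + 16)))) = 360/(((1/2)*(-5 - 48)/21)) = 360/(((1/2)*(1/21)*(-53))) = 360/(-53/42) = 360*(-42/53) = -15120/53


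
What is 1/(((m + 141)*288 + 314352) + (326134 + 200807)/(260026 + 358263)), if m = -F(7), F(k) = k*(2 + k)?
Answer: 618289/208250154765 ≈ 2.9690e-6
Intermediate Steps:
m = -63 (m = -7*(2 + 7) = -7*9 = -1*63 = -63)
1/(((m + 141)*288 + 314352) + (326134 + 200807)/(260026 + 358263)) = 1/(((-63 + 141)*288 + 314352) + (326134 + 200807)/(260026 + 358263)) = 1/((78*288 + 314352) + 526941/618289) = 1/((22464 + 314352) + 526941*(1/618289)) = 1/(336816 + 526941/618289) = 1/(208250154765/618289) = 618289/208250154765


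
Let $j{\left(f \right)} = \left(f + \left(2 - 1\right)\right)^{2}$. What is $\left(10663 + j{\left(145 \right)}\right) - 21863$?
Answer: $10116$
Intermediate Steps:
$j{\left(f \right)} = \left(1 + f\right)^{2}$ ($j{\left(f \right)} = \left(f + 1\right)^{2} = \left(1 + f\right)^{2}$)
$\left(10663 + j{\left(145 \right)}\right) - 21863 = \left(10663 + \left(1 + 145\right)^{2}\right) - 21863 = \left(10663 + 146^{2}\right) - 21863 = \left(10663 + 21316\right) - 21863 = 31979 - 21863 = 10116$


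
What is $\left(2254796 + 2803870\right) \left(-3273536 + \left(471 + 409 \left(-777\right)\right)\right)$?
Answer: $-18164951275428$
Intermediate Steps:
$\left(2254796 + 2803870\right) \left(-3273536 + \left(471 + 409 \left(-777\right)\right)\right) = 5058666 \left(-3273536 + \left(471 - 317793\right)\right) = 5058666 \left(-3273536 - 317322\right) = 5058666 \left(-3590858\right) = -18164951275428$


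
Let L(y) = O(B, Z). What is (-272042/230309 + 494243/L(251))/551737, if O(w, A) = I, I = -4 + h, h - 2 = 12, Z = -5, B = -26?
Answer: 113825890667/1270699967330 ≈ 0.089577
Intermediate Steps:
h = 14 (h = 2 + 12 = 14)
I = 10 (I = -4 + 14 = 10)
O(w, A) = 10
L(y) = 10
(-272042/230309 + 494243/L(251))/551737 = (-272042/230309 + 494243/10)/551737 = (-272042*1/230309 + 494243*(⅒))*(1/551737) = (-272042/230309 + 494243/10)*(1/551737) = (113825890667/2303090)*(1/551737) = 113825890667/1270699967330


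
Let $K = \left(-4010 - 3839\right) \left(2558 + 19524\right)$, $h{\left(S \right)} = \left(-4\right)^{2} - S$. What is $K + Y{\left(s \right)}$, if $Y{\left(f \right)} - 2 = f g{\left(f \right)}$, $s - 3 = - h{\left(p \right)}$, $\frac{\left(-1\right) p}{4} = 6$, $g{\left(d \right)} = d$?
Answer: $-173320247$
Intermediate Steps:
$p = -24$ ($p = \left(-4\right) 6 = -24$)
$h{\left(S \right)} = 16 - S$
$s = -37$ ($s = 3 - \left(16 - -24\right) = 3 - \left(16 + 24\right) = 3 - 40 = -37$)
$K = -173321618$ ($K = \left(-7849\right) 22082 = -173321618$)
$Y{\left(f \right)} = 2 + f^{2}$ ($Y{\left(f \right)} = 2 + f f = 2 + f^{2}$)
$K + Y{\left(s \right)} = -173321618 + \left(2 + \left(-37\right)^{2}\right) = -173321618 + \left(2 + 1369\right) = -173321618 + 1371 = -173320247$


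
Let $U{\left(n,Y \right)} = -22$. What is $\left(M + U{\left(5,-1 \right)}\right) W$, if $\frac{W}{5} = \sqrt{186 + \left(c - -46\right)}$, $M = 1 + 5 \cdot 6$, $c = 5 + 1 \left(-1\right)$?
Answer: $90 \sqrt{59} \approx 691.3$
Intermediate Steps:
$c = 4$ ($c = 5 - 1 = 4$)
$M = 31$ ($M = 1 + 30 = 31$)
$W = 10 \sqrt{59}$ ($W = 5 \sqrt{186 + \left(4 - -46\right)} = 5 \sqrt{186 + \left(4 + 46\right)} = 5 \sqrt{186 + 50} = 5 \sqrt{236} = 5 \cdot 2 \sqrt{59} = 10 \sqrt{59} \approx 76.811$)
$\left(M + U{\left(5,-1 \right)}\right) W = \left(31 - 22\right) 10 \sqrt{59} = 9 \cdot 10 \sqrt{59} = 90 \sqrt{59}$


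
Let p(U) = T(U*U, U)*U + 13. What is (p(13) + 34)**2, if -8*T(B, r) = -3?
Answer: 172225/64 ≈ 2691.0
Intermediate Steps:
T(B, r) = 3/8 (T(B, r) = -1/8*(-3) = 3/8)
p(U) = 13 + 3*U/8 (p(U) = 3*U/8 + 13 = 13 + 3*U/8)
(p(13) + 34)**2 = ((13 + (3/8)*13) + 34)**2 = ((13 + 39/8) + 34)**2 = (143/8 + 34)**2 = (415/8)**2 = 172225/64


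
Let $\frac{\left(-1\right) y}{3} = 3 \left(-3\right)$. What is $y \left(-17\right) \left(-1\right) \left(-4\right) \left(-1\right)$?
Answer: $1836$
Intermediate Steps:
$y = 27$ ($y = - 3 \cdot 3 \left(-3\right) = \left(-3\right) \left(-9\right) = 27$)
$y \left(-17\right) \left(-1\right) \left(-4\right) \left(-1\right) = 27 \left(-17\right) \left(-1\right) \left(-4\right) \left(-1\right) = - 459 \cdot 4 \left(-1\right) = \left(-459\right) \left(-4\right) = 1836$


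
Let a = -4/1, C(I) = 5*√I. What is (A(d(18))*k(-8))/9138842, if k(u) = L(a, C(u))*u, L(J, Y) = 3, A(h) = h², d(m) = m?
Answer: -3888/4569421 ≈ -0.00085087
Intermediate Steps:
a = -4 (a = -4*1 = -4)
k(u) = 3*u
(A(d(18))*k(-8))/9138842 = (18²*(3*(-8)))/9138842 = (324*(-24))*(1/9138842) = -7776*1/9138842 = -3888/4569421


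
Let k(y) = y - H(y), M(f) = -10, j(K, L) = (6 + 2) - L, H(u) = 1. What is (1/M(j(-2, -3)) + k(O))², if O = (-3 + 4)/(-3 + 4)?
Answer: 1/100 ≈ 0.010000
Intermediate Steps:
j(K, L) = 8 - L
O = 1 (O = 1/1 = 1*1 = 1)
k(y) = -1 + y (k(y) = y - 1*1 = y - 1 = -1 + y)
(1/M(j(-2, -3)) + k(O))² = (1/(-10) + (-1 + 1))² = (-⅒ + 0)² = (-⅒)² = 1/100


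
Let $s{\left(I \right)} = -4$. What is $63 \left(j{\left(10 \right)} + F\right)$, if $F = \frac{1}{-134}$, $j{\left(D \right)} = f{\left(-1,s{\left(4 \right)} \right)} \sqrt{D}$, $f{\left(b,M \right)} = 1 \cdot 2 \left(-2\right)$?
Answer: $- \frac{63}{134} - 252 \sqrt{10} \approx -797.36$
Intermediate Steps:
$f{\left(b,M \right)} = -4$ ($f{\left(b,M \right)} = 2 \left(-2\right) = -4$)
$j{\left(D \right)} = - 4 \sqrt{D}$
$F = - \frac{1}{134} \approx -0.0074627$
$63 \left(j{\left(10 \right)} + F\right) = 63 \left(- 4 \sqrt{10} - \frac{1}{134}\right) = 63 \left(- \frac{1}{134} - 4 \sqrt{10}\right) = - \frac{63}{134} - 252 \sqrt{10}$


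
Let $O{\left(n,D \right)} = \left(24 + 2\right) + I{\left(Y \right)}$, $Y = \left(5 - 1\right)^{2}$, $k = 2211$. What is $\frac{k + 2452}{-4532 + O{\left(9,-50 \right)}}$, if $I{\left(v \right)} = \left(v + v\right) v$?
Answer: $- \frac{4663}{3994} \approx -1.1675$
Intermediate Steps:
$Y = 16$ ($Y = 4^{2} = 16$)
$I{\left(v \right)} = 2 v^{2}$ ($I{\left(v \right)} = 2 v v = 2 v^{2}$)
$O{\left(n,D \right)} = 538$ ($O{\left(n,D \right)} = \left(24 + 2\right) + 2 \cdot 16^{2} = 26 + 2 \cdot 256 = 26 + 512 = 538$)
$\frac{k + 2452}{-4532 + O{\left(9,-50 \right)}} = \frac{2211 + 2452}{-4532 + 538} = \frac{4663}{-3994} = 4663 \left(- \frac{1}{3994}\right) = - \frac{4663}{3994}$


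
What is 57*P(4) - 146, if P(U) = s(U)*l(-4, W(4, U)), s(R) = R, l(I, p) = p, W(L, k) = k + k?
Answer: 1678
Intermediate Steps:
W(L, k) = 2*k
P(U) = 2*U² (P(U) = U*(2*U) = 2*U²)
57*P(4) - 146 = 57*(2*4²) - 146 = 57*(2*16) - 146 = 57*32 - 146 = 1824 - 146 = 1678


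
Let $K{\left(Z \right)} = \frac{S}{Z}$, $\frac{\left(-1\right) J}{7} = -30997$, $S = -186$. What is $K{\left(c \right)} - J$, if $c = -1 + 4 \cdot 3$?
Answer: $- \frac{2386955}{11} \approx -2.17 \cdot 10^{5}$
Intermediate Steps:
$J = 216979$ ($J = \left(-7\right) \left(-30997\right) = 216979$)
$c = 11$ ($c = -1 + 12 = 11$)
$K{\left(Z \right)} = - \frac{186}{Z}$
$K{\left(c \right)} - J = - \frac{186}{11} - 216979 = - \frac{2386955}{11}$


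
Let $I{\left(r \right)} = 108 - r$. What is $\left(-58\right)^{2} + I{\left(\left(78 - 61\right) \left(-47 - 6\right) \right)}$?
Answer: $4373$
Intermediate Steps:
$\left(-58\right)^{2} + I{\left(\left(78 - 61\right) \left(-47 - 6\right) \right)} = \left(-58\right)^{2} - \left(-108 + \left(78 - 61\right) \left(-47 - 6\right)\right) = 3364 - \left(-108 + 17 \left(-53\right)\right) = 3364 + \left(108 - -901\right) = 3364 + \left(108 + 901\right) = 3364 + 1009 = 4373$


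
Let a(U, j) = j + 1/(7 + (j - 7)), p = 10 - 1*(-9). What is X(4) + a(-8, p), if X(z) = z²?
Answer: 666/19 ≈ 35.053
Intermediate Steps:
p = 19 (p = 10 + 9 = 19)
a(U, j) = j + 1/j (a(U, j) = j + 1/(7 + (-7 + j)) = j + 1/j)
X(4) + a(-8, p) = 4² + (19 + 1/19) = 16 + (19 + 1/19) = 16 + 362/19 = 666/19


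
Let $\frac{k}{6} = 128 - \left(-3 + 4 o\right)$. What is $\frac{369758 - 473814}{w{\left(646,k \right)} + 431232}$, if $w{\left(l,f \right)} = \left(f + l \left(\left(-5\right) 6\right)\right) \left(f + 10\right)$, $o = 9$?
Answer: $\frac{13007}{1309821} \approx 0.0099304$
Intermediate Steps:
$k = 570$ ($k = 6 \left(128 + \left(\left(-4\right) 9 + 3\right)\right) = 6 \left(128 + \left(-36 + 3\right)\right) = 6 \left(128 - 33\right) = 6 \cdot 95 = 570$)
$w{\left(l,f \right)} = \left(10 + f\right) \left(f - 30 l\right)$ ($w{\left(l,f \right)} = \left(f + l \left(-30\right)\right) \left(10 + f\right) = \left(f - 30 l\right) \left(10 + f\right) = \left(10 + f\right) \left(f - 30 l\right)$)
$\frac{369758 - 473814}{w{\left(646,k \right)} + 431232} = \frac{369758 - 473814}{\left(570^{2} - 193800 + 10 \cdot 570 - 17100 \cdot 646\right) + 431232} = - \frac{104056}{\left(324900 - 193800 + 5700 - 11046600\right) + 431232} = - \frac{104056}{-10909800 + 431232} = - \frac{104056}{-10478568} = \left(-104056\right) \left(- \frac{1}{10478568}\right) = \frac{13007}{1309821}$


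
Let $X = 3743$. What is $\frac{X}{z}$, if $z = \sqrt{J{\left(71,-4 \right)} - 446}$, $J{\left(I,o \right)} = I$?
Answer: $- \frac{3743 i \sqrt{15}}{75} \approx - 193.29 i$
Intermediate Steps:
$z = 5 i \sqrt{15}$ ($z = \sqrt{71 - 446} = \sqrt{-375} = 5 i \sqrt{15} \approx 19.365 i$)
$\frac{X}{z} = \frac{3743}{5 i \sqrt{15}} = 3743 \left(- \frac{i \sqrt{15}}{75}\right) = - \frac{3743 i \sqrt{15}}{75}$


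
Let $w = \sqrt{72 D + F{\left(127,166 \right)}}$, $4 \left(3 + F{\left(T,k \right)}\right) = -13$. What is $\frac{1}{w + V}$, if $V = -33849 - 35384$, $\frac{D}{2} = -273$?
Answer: $- \frac{276932}{19172990429} - \frac{2 i \sqrt{157273}}{19172990429} \approx -1.4444 \cdot 10^{-5} - 4.1368 \cdot 10^{-8} i$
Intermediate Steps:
$D = -546$ ($D = 2 \left(-273\right) = -546$)
$F{\left(T,k \right)} = - \frac{25}{4}$ ($F{\left(T,k \right)} = -3 + \frac{1}{4} \left(-13\right) = -3 - \frac{13}{4} = - \frac{25}{4}$)
$w = \frac{i \sqrt{157273}}{2}$ ($w = \sqrt{72 \left(-546\right) - \frac{25}{4}} = \sqrt{-39312 - \frac{25}{4}} = \sqrt{- \frac{157273}{4}} = \frac{i \sqrt{157273}}{2} \approx 198.29 i$)
$V = -69233$ ($V = -33849 - 35384 = -69233$)
$\frac{1}{w + V} = \frac{1}{\frac{i \sqrt{157273}}{2} - 69233} = \frac{1}{-69233 + \frac{i \sqrt{157273}}{2}}$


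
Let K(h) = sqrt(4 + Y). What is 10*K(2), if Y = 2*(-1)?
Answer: 10*sqrt(2) ≈ 14.142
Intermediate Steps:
Y = -2
K(h) = sqrt(2) (K(h) = sqrt(4 - 2) = sqrt(2))
10*K(2) = 10*sqrt(2)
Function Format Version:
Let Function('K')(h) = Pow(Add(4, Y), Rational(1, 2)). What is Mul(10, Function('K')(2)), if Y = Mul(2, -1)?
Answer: Mul(10, Pow(2, Rational(1, 2))) ≈ 14.142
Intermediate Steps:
Y = -2
Function('K')(h) = Pow(2, Rational(1, 2)) (Function('K')(h) = Pow(Add(4, -2), Rational(1, 2)) = Pow(2, Rational(1, 2)))
Mul(10, Function('K')(2)) = Mul(10, Pow(2, Rational(1, 2)))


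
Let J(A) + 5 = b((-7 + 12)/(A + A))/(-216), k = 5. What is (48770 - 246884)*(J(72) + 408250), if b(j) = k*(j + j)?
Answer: -209638496593085/2592 ≈ -8.0879e+10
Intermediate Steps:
b(j) = 10*j (b(j) = 5*(j + j) = 5*(2*j) = 10*j)
J(A) = -5 - 25/(216*A) (J(A) = -5 + (10*((-7 + 12)/(A + A)))/(-216) = -5 + (10*(5/((2*A))))*(-1/216) = -5 + (10*(5*(1/(2*A))))*(-1/216) = -5 + (10*(5/(2*A)))*(-1/216) = -5 + (25/A)*(-1/216) = -5 - 25/(216*A))
(48770 - 246884)*(J(72) + 408250) = (48770 - 246884)*((-5 - 25/216/72) + 408250) = -198114*((-5 - 25/216*1/72) + 408250) = -198114*((-5 - 25/15552) + 408250) = -198114*(-77785/15552 + 408250) = -198114*6349026215/15552 = -209638496593085/2592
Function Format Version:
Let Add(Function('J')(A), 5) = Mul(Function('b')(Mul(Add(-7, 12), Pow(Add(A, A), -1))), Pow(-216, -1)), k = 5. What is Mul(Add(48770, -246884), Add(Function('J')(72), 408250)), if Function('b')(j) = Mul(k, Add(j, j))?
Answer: Rational(-209638496593085, 2592) ≈ -8.0879e+10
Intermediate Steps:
Function('b')(j) = Mul(10, j) (Function('b')(j) = Mul(5, Add(j, j)) = Mul(5, Mul(2, j)) = Mul(10, j))
Function('J')(A) = Add(-5, Mul(Rational(-25, 216), Pow(A, -1))) (Function('J')(A) = Add(-5, Mul(Mul(10, Mul(Add(-7, 12), Pow(Add(A, A), -1))), Pow(-216, -1))) = Add(-5, Mul(Mul(10, Mul(5, Pow(Mul(2, A), -1))), Rational(-1, 216))) = Add(-5, Mul(Mul(10, Mul(5, Mul(Rational(1, 2), Pow(A, -1)))), Rational(-1, 216))) = Add(-5, Mul(Mul(10, Mul(Rational(5, 2), Pow(A, -1))), Rational(-1, 216))) = Add(-5, Mul(Mul(25, Pow(A, -1)), Rational(-1, 216))) = Add(-5, Mul(Rational(-25, 216), Pow(A, -1))))
Mul(Add(48770, -246884), Add(Function('J')(72), 408250)) = Mul(Add(48770, -246884), Add(Add(-5, Mul(Rational(-25, 216), Pow(72, -1))), 408250)) = Mul(-198114, Add(Add(-5, Mul(Rational(-25, 216), Rational(1, 72))), 408250)) = Mul(-198114, Add(Add(-5, Rational(-25, 15552)), 408250)) = Mul(-198114, Add(Rational(-77785, 15552), 408250)) = Mul(-198114, Rational(6349026215, 15552)) = Rational(-209638496593085, 2592)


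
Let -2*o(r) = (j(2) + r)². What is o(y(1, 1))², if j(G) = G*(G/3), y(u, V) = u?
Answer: 2401/324 ≈ 7.4105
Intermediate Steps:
j(G) = G²/3 (j(G) = G*(G*(⅓)) = G*(G/3) = G²/3)
o(r) = -(4/3 + r)²/2 (o(r) = -((⅓)*2² + r)²/2 = -((⅓)*4 + r)²/2 = -(4/3 + r)²/2)
o(y(1, 1))² = (-(4 + 3*1)²/18)² = (-(4 + 3)²/18)² = (-1/18*7²)² = (-1/18*49)² = (-49/18)² = 2401/324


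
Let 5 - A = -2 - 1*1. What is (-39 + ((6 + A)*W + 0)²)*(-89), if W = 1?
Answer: -13973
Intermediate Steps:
A = 8 (A = 5 - (-2 - 1*1) = 5 - (-2 - 1) = 5 - 1*(-3) = 5 + 3 = 8)
(-39 + ((6 + A)*W + 0)²)*(-89) = (-39 + ((6 + 8)*1 + 0)²)*(-89) = (-39 + (14*1 + 0)²)*(-89) = (-39 + (14 + 0)²)*(-89) = (-39 + 14²)*(-89) = (-39 + 196)*(-89) = 157*(-89) = -13973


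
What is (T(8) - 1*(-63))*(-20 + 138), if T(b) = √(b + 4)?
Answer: 7434 + 236*√3 ≈ 7842.8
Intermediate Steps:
T(b) = √(4 + b)
(T(8) - 1*(-63))*(-20 + 138) = (√(4 + 8) - 1*(-63))*(-20 + 138) = (√12 + 63)*118 = (2*√3 + 63)*118 = (63 + 2*√3)*118 = 7434 + 236*√3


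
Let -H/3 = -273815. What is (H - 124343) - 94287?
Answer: 602815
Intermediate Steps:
H = 821445 (H = -3*(-273815) = 821445)
(H - 124343) - 94287 = (821445 - 124343) - 94287 = 697102 - 94287 = 602815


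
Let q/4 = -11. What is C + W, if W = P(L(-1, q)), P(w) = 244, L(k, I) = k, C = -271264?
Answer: -271020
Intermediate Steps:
q = -44 (q = 4*(-11) = -44)
W = 244
C + W = -271264 + 244 = -271020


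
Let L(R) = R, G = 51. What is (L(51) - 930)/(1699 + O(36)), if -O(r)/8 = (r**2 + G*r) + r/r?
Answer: 879/23365 ≈ 0.037620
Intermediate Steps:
O(r) = -8 - 408*r - 8*r**2 (O(r) = -8*((r**2 + 51*r) + r/r) = -8*((r**2 + 51*r) + 1) = -8*(1 + r**2 + 51*r) = -8 - 408*r - 8*r**2)
(L(51) - 930)/(1699 + O(36)) = (51 - 930)/(1699 + (-8 - 408*36 - 8*36**2)) = -879/(1699 + (-8 - 14688 - 8*1296)) = -879/(1699 + (-8 - 14688 - 10368)) = -879/(1699 - 25064) = -879/(-23365) = -879*(-1/23365) = 879/23365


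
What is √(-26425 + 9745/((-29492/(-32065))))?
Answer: 5*I*√137684190911/14746 ≈ 125.82*I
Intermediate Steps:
√(-26425 + 9745/((-29492/(-32065)))) = √(-26425 + 9745/((-29492*(-1/32065)))) = √(-26425 + 9745/(29492/32065)) = √(-26425 + 9745*(32065/29492)) = √(-26425 + 312473425/29492) = √(-466852675/29492) = 5*I*√137684190911/14746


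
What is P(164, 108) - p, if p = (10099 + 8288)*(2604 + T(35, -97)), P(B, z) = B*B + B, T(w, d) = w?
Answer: -48496233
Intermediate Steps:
P(B, z) = B + B**2 (P(B, z) = B**2 + B = B + B**2)
p = 48523293 (p = (10099 + 8288)*(2604 + 35) = 18387*2639 = 48523293)
P(164, 108) - p = 164*(1 + 164) - 1*48523293 = 164*165 - 48523293 = 27060 - 48523293 = -48496233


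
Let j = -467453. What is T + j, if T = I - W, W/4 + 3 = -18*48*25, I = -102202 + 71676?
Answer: -411567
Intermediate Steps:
I = -30526
W = -86412 (W = -12 + 4*(-18*48*25) = -12 + 4*(-864*25) = -12 + 4*(-21600) = -12 - 86400 = -86412)
T = 55886 (T = -30526 - 1*(-86412) = -30526 + 86412 = 55886)
T + j = 55886 - 467453 = -411567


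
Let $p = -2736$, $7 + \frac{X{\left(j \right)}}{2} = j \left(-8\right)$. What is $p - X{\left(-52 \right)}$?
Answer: $-3554$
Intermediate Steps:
$X{\left(j \right)} = -14 - 16 j$ ($X{\left(j \right)} = -14 + 2 j \left(-8\right) = -14 + 2 \left(- 8 j\right) = -14 - 16 j$)
$p - X{\left(-52 \right)} = -2736 - \left(-14 - -832\right) = -2736 - \left(-14 + 832\right) = -2736 - 818 = -3554$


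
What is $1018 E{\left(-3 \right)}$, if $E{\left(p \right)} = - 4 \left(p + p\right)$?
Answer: $24432$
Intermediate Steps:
$E{\left(p \right)} = - 8 p$ ($E{\left(p \right)} = - 4 \cdot 2 p = - 8 p$)
$1018 E{\left(-3 \right)} = 1018 \left(\left(-8\right) \left(-3\right)\right) = 1018 \cdot 24 = 24432$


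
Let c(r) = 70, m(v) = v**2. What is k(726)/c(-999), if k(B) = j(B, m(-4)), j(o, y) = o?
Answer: 363/35 ≈ 10.371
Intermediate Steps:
k(B) = B
k(726)/c(-999) = 726/70 = 726*(1/70) = 363/35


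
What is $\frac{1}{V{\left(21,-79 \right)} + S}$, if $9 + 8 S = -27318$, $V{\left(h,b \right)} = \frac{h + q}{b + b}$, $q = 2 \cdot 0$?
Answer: $- \frac{632}{2158917} \approx -0.00029274$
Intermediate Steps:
$q = 0$
$V{\left(h,b \right)} = \frac{h}{2 b}$ ($V{\left(h,b \right)} = \frac{h + 0}{b + b} = \frac{h}{2 b}$)
$S = - \frac{27327}{8}$ ($S = - \frac{9}{8} + \frac{1}{8} \left(-27318\right) = - \frac{9}{8} - \frac{13659}{4} = - \frac{27327}{8} \approx -3415.9$)
$\frac{1}{V{\left(21,-79 \right)} + S} = \frac{1}{\frac{1}{2} \cdot 21 \frac{1}{-79} - \frac{27327}{8}} = \frac{1}{\frac{1}{2} \cdot 21 \left(- \frac{1}{79}\right) - \frac{27327}{8}} = \frac{1}{- \frac{21}{158} - \frac{27327}{8}} = \frac{1}{- \frac{2158917}{632}} = - \frac{632}{2158917}$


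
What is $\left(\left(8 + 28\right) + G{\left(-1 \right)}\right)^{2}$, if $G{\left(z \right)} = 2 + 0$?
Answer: $1444$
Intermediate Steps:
$G{\left(z \right)} = 2$
$\left(\left(8 + 28\right) + G{\left(-1 \right)}\right)^{2} = \left(\left(8 + 28\right) + 2\right)^{2} = \left(36 + 2\right)^{2} = 38^{2} = 1444$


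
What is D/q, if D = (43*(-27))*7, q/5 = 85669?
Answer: -8127/428345 ≈ -0.018973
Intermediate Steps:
q = 428345 (q = 5*85669 = 428345)
D = -8127 (D = -1161*7 = -8127)
D/q = -8127/428345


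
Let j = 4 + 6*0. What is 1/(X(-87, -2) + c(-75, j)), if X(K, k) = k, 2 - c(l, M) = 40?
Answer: -1/40 ≈ -0.025000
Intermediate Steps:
j = 4 (j = 4 + 0 = 4)
c(l, M) = -38 (c(l, M) = 2 - 1*40 = 2 - 40 = -38)
1/(X(-87, -2) + c(-75, j)) = 1/(-2 - 38) = 1/(-40) = -1/40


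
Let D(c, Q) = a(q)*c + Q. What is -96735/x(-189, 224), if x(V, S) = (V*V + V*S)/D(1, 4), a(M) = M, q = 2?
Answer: 12898/147 ≈ 87.741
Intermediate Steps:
D(c, Q) = Q + 2*c (D(c, Q) = 2*c + Q = Q + 2*c)
x(V, S) = V²/6 + S*V/6 (x(V, S) = (V*V + V*S)/(4 + 2*1) = (V² + S*V)/(4 + 2) = (V² + S*V)/6 = (V² + S*V)*(⅙) = V²/6 + S*V/6)
-96735/x(-189, 224) = -96735*(-2/(63*(224 - 189))) = -96735/((⅙)*(-189)*35) = -96735/(-2205/2) = -96735*(-2/2205) = 12898/147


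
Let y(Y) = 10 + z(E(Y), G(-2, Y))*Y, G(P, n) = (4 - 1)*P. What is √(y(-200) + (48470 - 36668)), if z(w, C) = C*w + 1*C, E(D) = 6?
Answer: 2*√5053 ≈ 142.17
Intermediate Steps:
G(P, n) = 3*P
z(w, C) = C + C*w (z(w, C) = C*w + C = C + C*w)
y(Y) = 10 - 42*Y (y(Y) = 10 + ((3*(-2))*(1 + 6))*Y = 10 + (-6*7)*Y = 10 - 42*Y)
√(y(-200) + (48470 - 36668)) = √((10 - 42*(-200)) + (48470 - 36668)) = √((10 + 8400) + 11802) = √(8410 + 11802) = √20212 = 2*√5053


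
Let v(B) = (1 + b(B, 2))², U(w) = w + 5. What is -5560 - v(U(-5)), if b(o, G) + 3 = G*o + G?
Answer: -5560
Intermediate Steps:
U(w) = 5 + w
b(o, G) = -3 + G + G*o (b(o, G) = -3 + (G*o + G) = -3 + (G + G*o) = -3 + G + G*o)
v(B) = 4*B² (v(B) = (1 + (-3 + 2 + 2*B))² = (1 + (-1 + 2*B))² = (2*B)² = 4*B²)
-5560 - v(U(-5)) = -5560 - 4*(5 - 5)² = -5560 - 4*0² = -5560 - 4*0 = -5560 - 1*0 = -5560 + 0 = -5560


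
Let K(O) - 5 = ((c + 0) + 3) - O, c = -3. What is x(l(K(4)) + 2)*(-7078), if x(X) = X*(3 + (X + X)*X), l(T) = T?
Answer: -445914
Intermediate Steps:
K(O) = 5 - O (K(O) = 5 + (((-3 + 0) + 3) - O) = 5 + ((-3 + 3) - O) = 5 + (0 - O) = 5 - O)
x(X) = X*(3 + 2*X²) (x(X) = X*(3 + (2*X)*X) = X*(3 + 2*X²))
x(l(K(4)) + 2)*(-7078) = (((5 - 1*4) + 2)*(3 + 2*((5 - 1*4) + 2)²))*(-7078) = (((5 - 4) + 2)*(3 + 2*((5 - 4) + 2)²))*(-7078) = ((1 + 2)*(3 + 2*(1 + 2)²))*(-7078) = (3*(3 + 2*3²))*(-7078) = (3*(3 + 2*9))*(-7078) = (3*(3 + 18))*(-7078) = (3*21)*(-7078) = 63*(-7078) = -445914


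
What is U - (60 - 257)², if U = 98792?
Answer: 59983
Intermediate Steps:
U - (60 - 257)² = 98792 - (60 - 257)² = 98792 - 1*(-197)² = 98792 - 1*38809 = 98792 - 38809 = 59983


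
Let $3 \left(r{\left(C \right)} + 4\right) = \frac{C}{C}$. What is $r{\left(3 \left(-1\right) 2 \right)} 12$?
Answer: $-44$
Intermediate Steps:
$r{\left(C \right)} = - \frac{11}{3}$ ($r{\left(C \right)} = -4 + \frac{C \frac{1}{C}}{3} = -4 + \frac{1}{3} \cdot 1 = -4 + \frac{1}{3} = - \frac{11}{3}$)
$r{\left(3 \left(-1\right) 2 \right)} 12 = \left(- \frac{11}{3}\right) 12 = -44$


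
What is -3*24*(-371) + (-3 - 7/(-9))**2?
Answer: 2164072/81 ≈ 26717.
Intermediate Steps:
-3*24*(-371) + (-3 - 7/(-9))**2 = -72*(-371) + (-3 - 7*(-1/9))**2 = 26712 + (-3 + 7/9)**2 = 26712 + (-20/9)**2 = 26712 + 400/81 = 2164072/81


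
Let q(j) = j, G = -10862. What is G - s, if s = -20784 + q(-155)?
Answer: 10077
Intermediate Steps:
s = -20939 (s = -20784 - 155 = -20939)
G - s = -10862 - 1*(-20939) = -10862 + 20939 = 10077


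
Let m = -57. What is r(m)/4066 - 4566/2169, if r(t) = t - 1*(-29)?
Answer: -3104348/1469859 ≈ -2.1120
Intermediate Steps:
r(t) = 29 + t (r(t) = t + 29 = 29 + t)
r(m)/4066 - 4566/2169 = (29 - 57)/4066 - 4566/2169 = -28*1/4066 - 4566*1/2169 = -14/2033 - 1522/723 = -3104348/1469859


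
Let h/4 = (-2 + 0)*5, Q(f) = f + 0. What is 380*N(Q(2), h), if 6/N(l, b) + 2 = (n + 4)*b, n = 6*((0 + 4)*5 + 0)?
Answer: -380/827 ≈ -0.45949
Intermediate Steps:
Q(f) = f
h = -40 (h = 4*((-2 + 0)*5) = 4*(-2*5) = 4*(-10) = -40)
n = 120 (n = 6*(4*5 + 0) = 6*(20 + 0) = 6*20 = 120)
N(l, b) = 6/(-2 + 124*b) (N(l, b) = 6/(-2 + (120 + 4)*b) = 6/(-2 + 124*b))
380*N(Q(2), h) = 380*(3/(-1 + 62*(-40))) = 380*(3/(-1 - 2480)) = 380*(3/(-2481)) = 380*(3*(-1/2481)) = 380*(-1/827) = -380/827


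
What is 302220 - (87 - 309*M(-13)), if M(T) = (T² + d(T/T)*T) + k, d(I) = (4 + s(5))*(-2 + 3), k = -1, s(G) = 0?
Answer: 337977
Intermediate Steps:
d(I) = 4 (d(I) = (4 + 0)*(-2 + 3) = 4*1 = 4)
M(T) = -1 + T² + 4*T (M(T) = (T² + 4*T) - 1 = -1 + T² + 4*T)
302220 - (87 - 309*M(-13)) = 302220 - (87 - 309*(-1 + (-13)² + 4*(-13))) = 302220 - (87 - 309*(-1 + 169 - 52)) = 302220 - (87 - 309*116) = 302220 - (87 - 35844) = 302220 - 1*(-35757) = 302220 + 35757 = 337977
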